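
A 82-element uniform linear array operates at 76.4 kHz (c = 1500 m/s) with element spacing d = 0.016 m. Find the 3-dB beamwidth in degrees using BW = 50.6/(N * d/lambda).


Step 1: lambda = 1500/76400 = 0.01963 m
Step 2: d/lambda = 0.016/0.01963 = 0.8151
Step 3: BW = 50.6/(N * d/lambda) = 50.6/(82 * 0.8151) = 0.76

0.76 deg


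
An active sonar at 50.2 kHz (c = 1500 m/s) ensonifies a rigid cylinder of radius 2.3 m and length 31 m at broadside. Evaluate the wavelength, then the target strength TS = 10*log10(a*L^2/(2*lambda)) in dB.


Step 1: lambda = c/f = 1500/50200 = 0.02988 m
Step 2: TS = 10*log10(a*L^2/(2*lambda)) = 10*log10(2.3*31^2/(2*0.02988)) = 45.68

45.68 dB


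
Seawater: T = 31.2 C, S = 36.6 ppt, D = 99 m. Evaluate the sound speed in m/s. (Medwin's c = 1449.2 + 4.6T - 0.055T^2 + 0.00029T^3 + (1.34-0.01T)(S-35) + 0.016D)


1551.22 m/s


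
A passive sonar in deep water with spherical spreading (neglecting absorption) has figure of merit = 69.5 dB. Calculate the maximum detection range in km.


At max range FOM = TL, so 20*log10(R) = 69.5
R = 10^(69.5/20) = 2985.38 m = 2.99 km

2.99 km


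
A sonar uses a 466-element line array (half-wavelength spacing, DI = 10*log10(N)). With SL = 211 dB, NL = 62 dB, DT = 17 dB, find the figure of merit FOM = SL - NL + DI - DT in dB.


Step 1: DI = 10*log10(466) = 26.68 dB
Step 2: FOM = SL - NL + DI - DT = 211 - 62 + 26.68 - 17 = 158.68

158.68 dB


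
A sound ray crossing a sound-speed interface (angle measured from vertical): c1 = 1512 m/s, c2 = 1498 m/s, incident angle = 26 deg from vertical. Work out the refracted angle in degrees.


sin(theta2) = (c2/c1)*sin(theta1) = (1498/1512)*sin(26 deg) = 0.43431
theta2 = arcsin(0.43431) = 25.74

25.74 deg


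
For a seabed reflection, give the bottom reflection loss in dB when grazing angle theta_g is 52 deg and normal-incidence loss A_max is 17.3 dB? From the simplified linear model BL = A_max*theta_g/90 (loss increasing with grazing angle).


BL = A_max * theta_g / 90 = 17.3 * 52 / 90 = 10.0

10.0 dB


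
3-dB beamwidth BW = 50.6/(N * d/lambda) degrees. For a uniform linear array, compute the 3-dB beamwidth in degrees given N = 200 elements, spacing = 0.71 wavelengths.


BW = 50.6 / (200 * 0.71) = 50.6 / 142.0 = 0.36

0.36 deg


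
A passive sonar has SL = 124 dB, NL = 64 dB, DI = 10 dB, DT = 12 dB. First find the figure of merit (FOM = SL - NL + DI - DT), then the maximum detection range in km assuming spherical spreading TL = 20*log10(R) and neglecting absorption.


Step 1: FOM = SL - NL + DI - DT = 124 - 64 + 10 - 12 = 58 dB
Step 2: at max range FOM = TL = 20*log10(R), so R = 10^(58/20) = 794.33 m = 0.79 km

0.79 km


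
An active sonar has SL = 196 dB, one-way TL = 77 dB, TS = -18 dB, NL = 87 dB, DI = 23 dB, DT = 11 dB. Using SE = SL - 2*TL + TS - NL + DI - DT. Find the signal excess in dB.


SE = SL - 2*TL + TS - NL + DI - DT = 196 - 2*77 + (-18) - 87 + 23 - 11 = -51

-51 dB


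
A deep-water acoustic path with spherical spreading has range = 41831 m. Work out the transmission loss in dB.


TL = 20*log10(41831) = 92.43

92.43 dB


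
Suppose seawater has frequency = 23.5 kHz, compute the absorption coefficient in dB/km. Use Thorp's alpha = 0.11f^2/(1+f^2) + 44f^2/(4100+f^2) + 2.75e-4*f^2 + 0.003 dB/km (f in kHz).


5.488 dB/km


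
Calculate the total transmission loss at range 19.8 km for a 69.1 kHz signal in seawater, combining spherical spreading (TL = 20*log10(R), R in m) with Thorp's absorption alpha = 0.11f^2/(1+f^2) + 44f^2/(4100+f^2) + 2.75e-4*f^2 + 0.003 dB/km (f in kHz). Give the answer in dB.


Step 1 (Thorp): alpha = 0.11*4774.81/(1+4774.81) + 44*4774.81/(4100+4774.81) + 2.75e-4*4774.81 + 0.003 = 25.0989 dB/km
Step 2: TL_spread = 20*log10(19800) = 85.93 dB
Step 3: TL_abs = alpha*R = 25.0989 * 19.8 = 496.96 dB
Step 4: TL_total = 85.93 + 496.96 = 582.89

582.89 dB


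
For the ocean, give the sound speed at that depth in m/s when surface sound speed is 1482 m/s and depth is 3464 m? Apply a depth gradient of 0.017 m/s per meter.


c = 1482 + 0.017 * 3464 = 1540.888

1540.888 m/s


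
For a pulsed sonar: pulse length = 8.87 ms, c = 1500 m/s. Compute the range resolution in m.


dR = c*tau/2 = 1500 * 8.87e-3 / 2 = 6.6525

6.6525 m


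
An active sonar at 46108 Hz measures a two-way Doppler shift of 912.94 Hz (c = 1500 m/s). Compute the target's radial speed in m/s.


14.85 m/s


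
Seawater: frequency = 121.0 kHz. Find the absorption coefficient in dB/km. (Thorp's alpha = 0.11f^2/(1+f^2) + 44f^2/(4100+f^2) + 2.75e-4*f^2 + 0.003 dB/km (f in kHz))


f^2 = 14641.0
alpha = 0.11*14641.0/(1+14641.0) + 44*14641.0/(4100+14641.0) + 2.75e-4*14641.0 + 0.003 = 38.513

38.513 dB/km


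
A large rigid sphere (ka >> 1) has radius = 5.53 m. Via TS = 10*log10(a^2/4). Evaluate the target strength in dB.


8.83 dB


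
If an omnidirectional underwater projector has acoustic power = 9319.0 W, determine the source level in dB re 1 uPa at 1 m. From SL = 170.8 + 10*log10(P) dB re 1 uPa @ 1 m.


SL = 170.8 + 10*log10(9319.0) = 170.8 + 39.69 = 210.49

210.49 dB


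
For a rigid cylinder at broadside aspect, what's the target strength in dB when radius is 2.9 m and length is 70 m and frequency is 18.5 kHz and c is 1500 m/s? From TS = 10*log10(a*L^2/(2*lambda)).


lambda = 1500/18500 = 0.08108 m
TS = 10*log10(2.9*70^2/(2*0.08108)) = 49.43

49.43 dB


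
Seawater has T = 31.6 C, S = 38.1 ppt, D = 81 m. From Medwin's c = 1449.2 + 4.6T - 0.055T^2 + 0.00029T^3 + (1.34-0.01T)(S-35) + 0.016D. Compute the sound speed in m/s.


c = 1449.2 + 4.6*31.6 - 0.055*31.6^2 + 0.00029*31.6^3 + (1.34 - 0.01*31.6)*(38.1 - 35) + 0.016*81 = 1553.26

1553.26 m/s


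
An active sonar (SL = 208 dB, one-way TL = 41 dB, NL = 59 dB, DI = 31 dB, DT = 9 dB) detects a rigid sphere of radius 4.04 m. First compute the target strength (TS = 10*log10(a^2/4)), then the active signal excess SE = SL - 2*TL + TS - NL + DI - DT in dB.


Step 1: TS = 10*log10(4.04^2/4) = 6.11 dB
Step 2: SE = SL - 2*TL + TS - NL + DI - DT = 208 - 2*41 + (6.11) - 59 + 31 - 9 = 95.11

95.11 dB


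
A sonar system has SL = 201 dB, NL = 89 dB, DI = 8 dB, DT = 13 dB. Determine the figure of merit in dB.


FOM = SL - NL + DI - DT = 201 - 89 + 8 - 13 = 107

107 dB


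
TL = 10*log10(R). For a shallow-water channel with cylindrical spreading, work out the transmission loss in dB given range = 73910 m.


TL = 10*log10(73910) = 48.69

48.69 dB


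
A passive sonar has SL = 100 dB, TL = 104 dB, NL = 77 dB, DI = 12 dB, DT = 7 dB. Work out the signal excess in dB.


-76 dB


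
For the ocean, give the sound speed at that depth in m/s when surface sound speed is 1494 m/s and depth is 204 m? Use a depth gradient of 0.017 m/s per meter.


1497.468 m/s


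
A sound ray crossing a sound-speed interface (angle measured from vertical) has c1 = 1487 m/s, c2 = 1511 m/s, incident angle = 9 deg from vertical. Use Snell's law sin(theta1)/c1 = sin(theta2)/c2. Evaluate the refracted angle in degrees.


sin(theta2) = (c2/c1)*sin(theta1) = (1511/1487)*sin(9 deg) = 0.15896
theta2 = arcsin(0.15896) = 9.15

9.15 deg


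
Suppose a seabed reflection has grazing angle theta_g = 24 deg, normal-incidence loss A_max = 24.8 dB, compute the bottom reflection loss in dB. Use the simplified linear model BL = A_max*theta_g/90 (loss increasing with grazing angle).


BL = A_max * theta_g / 90 = 24.8 * 24 / 90 = 6.61

6.61 dB


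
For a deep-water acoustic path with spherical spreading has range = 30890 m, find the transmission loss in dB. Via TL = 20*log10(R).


TL = 20*log10(30890) = 89.8

89.8 dB


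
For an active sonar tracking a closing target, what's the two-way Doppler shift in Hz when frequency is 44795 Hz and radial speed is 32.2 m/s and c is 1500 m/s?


fd = 2*f*v/c = 2 * 44795 * 32.2 / 1500 = 1923.2

1923.2 Hz


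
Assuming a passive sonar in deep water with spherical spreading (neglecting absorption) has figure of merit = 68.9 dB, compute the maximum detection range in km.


2.79 km


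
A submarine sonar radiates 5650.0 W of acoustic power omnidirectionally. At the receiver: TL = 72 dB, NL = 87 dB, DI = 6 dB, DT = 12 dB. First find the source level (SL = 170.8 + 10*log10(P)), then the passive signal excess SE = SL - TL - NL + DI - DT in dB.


Step 1: SL = 170.8 + 10*log10(5650.0) = 208.32 dB
Step 2: SE = SL - TL - NL + DI - DT = 208.32 - 72 - 87 + 6 - 12 = 43.32

43.32 dB


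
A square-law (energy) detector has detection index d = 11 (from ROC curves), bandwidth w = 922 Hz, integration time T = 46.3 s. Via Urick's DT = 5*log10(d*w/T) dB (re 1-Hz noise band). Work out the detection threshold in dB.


DT = 5*log10(d*w/T) = 5*log10(11 * 922 / 46.3) = 5*log10(219.05) = 11.7

11.7 dB


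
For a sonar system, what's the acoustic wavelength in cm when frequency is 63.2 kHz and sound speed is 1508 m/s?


lambda = c/f = 1508 / 63200 = 0.0239 m = 2.39 cm

2.39 cm


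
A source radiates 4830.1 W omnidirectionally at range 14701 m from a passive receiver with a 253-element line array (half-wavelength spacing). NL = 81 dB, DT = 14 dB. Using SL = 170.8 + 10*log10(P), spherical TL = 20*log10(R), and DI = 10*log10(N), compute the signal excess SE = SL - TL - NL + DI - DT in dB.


Step 1: SL = 170.8 + 10*log10(4830.1) = 207.64 dB
Step 2: TL = 20*log10(14701) = 83.35 dB
Step 3: DI = 10*log10(253) = 24.03 dB
Step 4: SE = SL - TL - NL + DI - DT = 207.64 - 83.35 - 81 + 24.03 - 14 = 53.32

53.32 dB


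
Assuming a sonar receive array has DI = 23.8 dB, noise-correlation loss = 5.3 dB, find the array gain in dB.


18.5 dB


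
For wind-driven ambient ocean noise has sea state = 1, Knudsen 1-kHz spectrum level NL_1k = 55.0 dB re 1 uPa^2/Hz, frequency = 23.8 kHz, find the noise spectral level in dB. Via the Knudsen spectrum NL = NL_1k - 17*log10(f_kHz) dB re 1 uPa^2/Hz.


NL = NL_1k - 17*log10(f_kHz) = 55.0 - 17*log10(23.8) = 55.0 - (23.4) = 31.6

31.6 dB


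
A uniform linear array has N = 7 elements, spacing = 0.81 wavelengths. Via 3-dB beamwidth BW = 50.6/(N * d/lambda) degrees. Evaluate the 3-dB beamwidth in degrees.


BW = 50.6 / (7 * 0.81) = 50.6 / 5.67 = 8.92

8.92 deg


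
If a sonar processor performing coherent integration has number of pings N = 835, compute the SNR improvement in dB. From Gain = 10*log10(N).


Gain = 10*log10(835) = 29.22

29.22 dB


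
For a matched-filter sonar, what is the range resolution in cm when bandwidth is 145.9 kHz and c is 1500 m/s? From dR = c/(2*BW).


dR = c/(2*BW) = 1500 / (2 * 145.9e3) = 0.0051 m = 0.51 cm

0.51 cm


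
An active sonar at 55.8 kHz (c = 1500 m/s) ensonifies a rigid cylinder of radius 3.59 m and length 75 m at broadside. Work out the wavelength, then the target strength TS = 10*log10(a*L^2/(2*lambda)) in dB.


Step 1: lambda = c/f = 1500/55800 = 0.02688 m
Step 2: TS = 10*log10(a*L^2/(2*lambda)) = 10*log10(3.59*75^2/(2*0.02688)) = 55.75

55.75 dB


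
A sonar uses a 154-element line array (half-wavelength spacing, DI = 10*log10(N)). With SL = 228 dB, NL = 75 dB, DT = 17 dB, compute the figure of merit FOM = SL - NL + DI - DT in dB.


Step 1: DI = 10*log10(154) = 21.88 dB
Step 2: FOM = SL - NL + DI - DT = 228 - 75 + 21.88 - 17 = 157.88

157.88 dB


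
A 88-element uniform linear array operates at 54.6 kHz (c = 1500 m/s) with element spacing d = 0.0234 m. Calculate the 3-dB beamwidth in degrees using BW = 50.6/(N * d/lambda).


0.68 deg


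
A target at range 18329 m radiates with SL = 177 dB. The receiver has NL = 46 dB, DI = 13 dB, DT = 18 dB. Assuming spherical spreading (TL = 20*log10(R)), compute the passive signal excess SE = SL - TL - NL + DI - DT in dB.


Step 1: TL = 20*log10(18329) = 85.26 dB
Step 2: SE = 177 - 85.26 - 46 + 13 - 18 = 40.74

40.74 dB


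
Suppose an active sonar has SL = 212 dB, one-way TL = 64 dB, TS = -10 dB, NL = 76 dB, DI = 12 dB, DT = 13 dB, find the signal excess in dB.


SE = SL - 2*TL + TS - NL + DI - DT = 212 - 2*64 + (-10) - 76 + 12 - 13 = -3

-3 dB


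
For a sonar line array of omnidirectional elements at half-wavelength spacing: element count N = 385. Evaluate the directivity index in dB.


25.85 dB


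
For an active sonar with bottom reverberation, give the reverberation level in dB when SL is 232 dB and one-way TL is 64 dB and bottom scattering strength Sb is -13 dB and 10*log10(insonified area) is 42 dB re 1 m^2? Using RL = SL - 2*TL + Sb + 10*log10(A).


133 dB


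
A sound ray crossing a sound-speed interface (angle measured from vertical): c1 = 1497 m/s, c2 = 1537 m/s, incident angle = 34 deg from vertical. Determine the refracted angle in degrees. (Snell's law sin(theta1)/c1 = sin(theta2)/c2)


sin(theta2) = (c2/c1)*sin(theta1) = (1537/1497)*sin(34 deg) = 0.57413
theta2 = arcsin(0.57413) = 35.04

35.04 deg


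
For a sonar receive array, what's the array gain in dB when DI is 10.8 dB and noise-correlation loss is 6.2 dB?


4.6 dB


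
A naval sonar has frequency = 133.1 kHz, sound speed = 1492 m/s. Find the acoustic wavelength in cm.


lambda = c/f = 1492 / 133100 = 0.0112 m = 1.12 cm

1.12 cm


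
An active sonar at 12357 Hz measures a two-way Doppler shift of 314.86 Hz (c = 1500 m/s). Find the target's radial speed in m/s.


19.11 m/s


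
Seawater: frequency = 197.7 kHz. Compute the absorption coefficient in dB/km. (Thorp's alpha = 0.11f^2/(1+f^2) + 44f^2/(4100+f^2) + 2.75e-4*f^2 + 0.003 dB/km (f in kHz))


f^2 = 39085.29
alpha = 0.11*39085.29/(1+39085.29) + 44*39085.29/(4100+39085.29) + 2.75e-4*39085.29 + 0.003 = 50.684

50.684 dB/km


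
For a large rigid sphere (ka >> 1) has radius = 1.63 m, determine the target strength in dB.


-1.78 dB


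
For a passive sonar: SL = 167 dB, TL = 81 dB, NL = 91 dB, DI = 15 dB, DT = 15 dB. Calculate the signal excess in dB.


SE = SL - TL - NL + DI - DT = 167 - 81 - 91 + 15 - 15 = -5

-5 dB


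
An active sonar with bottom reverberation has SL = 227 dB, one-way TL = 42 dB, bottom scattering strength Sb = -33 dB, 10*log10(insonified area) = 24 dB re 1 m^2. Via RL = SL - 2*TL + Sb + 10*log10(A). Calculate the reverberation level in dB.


134 dB


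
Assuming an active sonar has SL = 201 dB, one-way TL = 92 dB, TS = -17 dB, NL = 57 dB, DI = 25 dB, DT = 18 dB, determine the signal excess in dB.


SE = SL - 2*TL + TS - NL + DI - DT = 201 - 2*92 + (-17) - 57 + 25 - 18 = -50

-50 dB


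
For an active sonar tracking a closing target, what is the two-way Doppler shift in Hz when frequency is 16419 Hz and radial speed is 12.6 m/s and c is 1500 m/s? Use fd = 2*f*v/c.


275.84 Hz


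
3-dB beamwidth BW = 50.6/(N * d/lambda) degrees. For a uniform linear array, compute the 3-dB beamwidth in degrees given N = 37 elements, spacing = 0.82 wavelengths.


1.67 deg


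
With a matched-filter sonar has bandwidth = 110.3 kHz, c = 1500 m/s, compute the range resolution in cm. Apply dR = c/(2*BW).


dR = c/(2*BW) = 1500 / (2 * 110.3e3) = 0.0068 m = 0.68 cm

0.68 cm


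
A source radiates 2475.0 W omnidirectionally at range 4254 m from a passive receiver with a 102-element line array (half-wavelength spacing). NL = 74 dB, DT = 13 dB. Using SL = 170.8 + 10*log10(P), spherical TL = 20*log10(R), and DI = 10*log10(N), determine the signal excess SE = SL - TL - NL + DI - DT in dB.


Step 1: SL = 170.8 + 10*log10(2475.0) = 204.74 dB
Step 2: TL = 20*log10(4254) = 72.58 dB
Step 3: DI = 10*log10(102) = 20.09 dB
Step 4: SE = SL - TL - NL + DI - DT = 204.74 - 72.58 - 74 + 20.09 - 13 = 65.25

65.25 dB


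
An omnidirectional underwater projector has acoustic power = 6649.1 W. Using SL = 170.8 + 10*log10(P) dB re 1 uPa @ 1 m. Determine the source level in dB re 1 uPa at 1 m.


209.03 dB


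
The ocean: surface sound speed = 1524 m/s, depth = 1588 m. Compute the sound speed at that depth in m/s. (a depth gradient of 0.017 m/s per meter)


1550.996 m/s


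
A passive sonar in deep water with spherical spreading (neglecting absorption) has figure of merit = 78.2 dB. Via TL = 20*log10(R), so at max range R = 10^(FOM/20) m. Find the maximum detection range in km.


8.13 km


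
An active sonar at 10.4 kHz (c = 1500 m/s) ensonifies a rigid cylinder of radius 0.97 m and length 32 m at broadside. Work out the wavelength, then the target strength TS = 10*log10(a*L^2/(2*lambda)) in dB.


Step 1: lambda = c/f = 1500/10400 = 0.14423 m
Step 2: TS = 10*log10(a*L^2/(2*lambda)) = 10*log10(0.97*32^2/(2*0.14423)) = 35.37

35.37 dB


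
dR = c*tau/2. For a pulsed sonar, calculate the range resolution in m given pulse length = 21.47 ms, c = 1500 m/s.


dR = c*tau/2 = 1500 * 21.47e-3 / 2 = 16.1025

16.1025 m


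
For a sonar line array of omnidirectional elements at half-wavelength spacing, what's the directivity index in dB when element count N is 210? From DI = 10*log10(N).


DI = 10*log10(210) = 23.22

23.22 dB


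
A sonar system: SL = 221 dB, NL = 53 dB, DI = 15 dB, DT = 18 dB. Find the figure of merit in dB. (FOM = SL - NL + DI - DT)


FOM = SL - NL + DI - DT = 221 - 53 + 15 - 18 = 165

165 dB


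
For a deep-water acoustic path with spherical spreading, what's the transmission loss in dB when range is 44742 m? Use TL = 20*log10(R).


TL = 20*log10(44742) = 93.01

93.01 dB


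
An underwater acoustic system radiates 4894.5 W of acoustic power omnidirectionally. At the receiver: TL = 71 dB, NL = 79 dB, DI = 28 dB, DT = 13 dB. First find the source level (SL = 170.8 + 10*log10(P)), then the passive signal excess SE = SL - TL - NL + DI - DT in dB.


Step 1: SL = 170.8 + 10*log10(4894.5) = 207.7 dB
Step 2: SE = SL - TL - NL + DI - DT = 207.7 - 71 - 79 + 28 - 13 = 72.7

72.7 dB


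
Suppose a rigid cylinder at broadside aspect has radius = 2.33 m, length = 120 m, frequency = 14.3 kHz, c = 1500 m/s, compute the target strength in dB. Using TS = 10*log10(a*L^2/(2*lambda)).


52.04 dB


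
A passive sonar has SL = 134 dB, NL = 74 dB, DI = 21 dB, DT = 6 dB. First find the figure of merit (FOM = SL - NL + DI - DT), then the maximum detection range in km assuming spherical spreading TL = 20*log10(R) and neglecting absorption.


Step 1: FOM = SL - NL + DI - DT = 134 - 74 + 21 - 6 = 75 dB
Step 2: at max range FOM = TL = 20*log10(R), so R = 10^(75/20) = 5623.41 m = 5.62 km

5.62 km


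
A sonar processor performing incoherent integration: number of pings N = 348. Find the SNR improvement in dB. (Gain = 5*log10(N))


12.71 dB


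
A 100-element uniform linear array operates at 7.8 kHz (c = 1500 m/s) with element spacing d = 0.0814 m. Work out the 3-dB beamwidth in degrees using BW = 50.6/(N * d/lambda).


Step 1: lambda = 1500/7800 = 0.19231 m
Step 2: d/lambda = 0.0814/0.19231 = 0.4233
Step 3: BW = 50.6/(N * d/lambda) = 50.6/(100 * 0.4233) = 1.2

1.2 deg


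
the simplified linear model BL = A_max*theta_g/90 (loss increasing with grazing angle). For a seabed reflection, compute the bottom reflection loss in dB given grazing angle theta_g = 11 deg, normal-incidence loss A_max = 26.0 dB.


3.18 dB


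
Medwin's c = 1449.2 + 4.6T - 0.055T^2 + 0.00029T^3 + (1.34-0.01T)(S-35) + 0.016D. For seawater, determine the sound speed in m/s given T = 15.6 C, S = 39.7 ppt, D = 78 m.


c = 1449.2 + 4.6*15.6 - 0.055*15.6^2 + 0.00029*15.6^3 + (1.34 - 0.01*15.6)*(39.7 - 35) + 0.016*78 = 1515.49

1515.49 m/s


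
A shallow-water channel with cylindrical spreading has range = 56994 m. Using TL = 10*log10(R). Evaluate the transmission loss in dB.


47.56 dB


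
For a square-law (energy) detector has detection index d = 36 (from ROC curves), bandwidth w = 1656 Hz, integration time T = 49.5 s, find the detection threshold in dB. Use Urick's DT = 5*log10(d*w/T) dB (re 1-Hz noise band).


DT = 5*log10(d*w/T) = 5*log10(36 * 1656 / 49.5) = 5*log10(1204.36) = 15.4

15.4 dB


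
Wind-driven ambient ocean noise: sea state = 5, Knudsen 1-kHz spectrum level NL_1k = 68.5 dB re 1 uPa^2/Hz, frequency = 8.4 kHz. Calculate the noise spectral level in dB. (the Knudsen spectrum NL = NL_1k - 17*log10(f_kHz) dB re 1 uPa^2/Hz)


NL = NL_1k - 17*log10(f_kHz) = 68.5 - 17*log10(8.4) = 68.5 - (15.71) = 52.79

52.79 dB


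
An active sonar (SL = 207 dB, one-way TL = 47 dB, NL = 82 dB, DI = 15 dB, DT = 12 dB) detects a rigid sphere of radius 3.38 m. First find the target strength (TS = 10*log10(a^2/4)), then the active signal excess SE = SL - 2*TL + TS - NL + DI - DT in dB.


Step 1: TS = 10*log10(3.38^2/4) = 4.56 dB
Step 2: SE = SL - 2*TL + TS - NL + DI - DT = 207 - 2*47 + (4.56) - 82 + 15 - 12 = 38.56

38.56 dB


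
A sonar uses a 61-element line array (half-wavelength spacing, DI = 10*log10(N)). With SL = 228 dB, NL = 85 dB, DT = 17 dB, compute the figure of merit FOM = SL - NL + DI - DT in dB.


Step 1: DI = 10*log10(61) = 17.85 dB
Step 2: FOM = SL - NL + DI - DT = 228 - 85 + 17.85 - 17 = 143.85

143.85 dB


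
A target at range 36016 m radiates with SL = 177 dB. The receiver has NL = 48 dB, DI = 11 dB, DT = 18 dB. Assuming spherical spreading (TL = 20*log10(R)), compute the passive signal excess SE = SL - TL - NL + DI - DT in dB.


Step 1: TL = 20*log10(36016) = 91.13 dB
Step 2: SE = 177 - 91.13 - 48 + 11 - 18 = 30.87

30.87 dB


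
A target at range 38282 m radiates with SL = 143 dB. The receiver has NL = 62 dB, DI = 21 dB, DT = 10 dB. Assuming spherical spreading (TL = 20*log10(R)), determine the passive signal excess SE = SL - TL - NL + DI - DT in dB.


0.34 dB


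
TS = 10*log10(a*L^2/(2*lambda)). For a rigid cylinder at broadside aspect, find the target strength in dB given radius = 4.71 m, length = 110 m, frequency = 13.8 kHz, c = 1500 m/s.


lambda = 1500/13800 = 0.1087 m
TS = 10*log10(4.71*110^2/(2*0.1087)) = 54.19

54.19 dB


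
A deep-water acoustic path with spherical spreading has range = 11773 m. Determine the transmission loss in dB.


TL = 20*log10(11773) = 81.42

81.42 dB


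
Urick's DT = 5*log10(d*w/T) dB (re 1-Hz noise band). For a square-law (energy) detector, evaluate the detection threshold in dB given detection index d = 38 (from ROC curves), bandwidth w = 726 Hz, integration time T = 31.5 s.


14.71 dB


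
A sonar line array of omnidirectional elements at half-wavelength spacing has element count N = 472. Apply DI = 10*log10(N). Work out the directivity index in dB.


DI = 10*log10(472) = 26.74

26.74 dB


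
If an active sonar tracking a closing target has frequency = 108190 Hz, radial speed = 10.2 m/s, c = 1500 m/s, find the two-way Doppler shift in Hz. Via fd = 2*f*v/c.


fd = 2*f*v/c = 2 * 108190 * 10.2 / 1500 = 1471.38

1471.38 Hz


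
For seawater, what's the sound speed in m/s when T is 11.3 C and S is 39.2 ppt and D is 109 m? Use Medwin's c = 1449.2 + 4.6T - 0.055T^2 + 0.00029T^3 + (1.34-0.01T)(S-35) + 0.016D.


c = 1449.2 + 4.6*11.3 - 0.055*11.3^2 + 0.00029*11.3^3 + (1.34 - 0.01*11.3)*(39.2 - 35) + 0.016*109 = 1501.47

1501.47 m/s


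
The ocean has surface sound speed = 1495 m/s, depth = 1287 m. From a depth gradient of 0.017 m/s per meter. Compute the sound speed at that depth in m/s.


c = 1495 + 0.017 * 1287 = 1516.879

1516.879 m/s


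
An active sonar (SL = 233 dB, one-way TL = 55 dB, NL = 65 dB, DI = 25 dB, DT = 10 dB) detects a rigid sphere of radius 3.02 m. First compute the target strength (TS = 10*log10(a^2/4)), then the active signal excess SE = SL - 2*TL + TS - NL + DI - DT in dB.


Step 1: TS = 10*log10(3.02^2/4) = 3.58 dB
Step 2: SE = SL - 2*TL + TS - NL + DI - DT = 233 - 2*55 + (3.58) - 65 + 25 - 10 = 76.58

76.58 dB


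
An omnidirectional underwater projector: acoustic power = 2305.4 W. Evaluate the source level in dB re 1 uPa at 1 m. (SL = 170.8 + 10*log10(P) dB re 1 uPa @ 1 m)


204.43 dB


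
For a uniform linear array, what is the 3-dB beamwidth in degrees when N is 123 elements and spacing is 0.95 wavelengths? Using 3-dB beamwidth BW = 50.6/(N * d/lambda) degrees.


0.43 deg


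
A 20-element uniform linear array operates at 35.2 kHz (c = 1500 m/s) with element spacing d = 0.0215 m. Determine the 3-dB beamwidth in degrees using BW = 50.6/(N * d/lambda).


Step 1: lambda = 1500/35200 = 0.04261 m
Step 2: d/lambda = 0.0215/0.04261 = 0.5046
Step 3: BW = 50.6/(N * d/lambda) = 50.6/(20 * 0.5046) = 5.01

5.01 deg


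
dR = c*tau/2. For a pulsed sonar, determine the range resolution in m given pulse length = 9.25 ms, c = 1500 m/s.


dR = c*tau/2 = 1500 * 9.25e-3 / 2 = 6.9375

6.9375 m


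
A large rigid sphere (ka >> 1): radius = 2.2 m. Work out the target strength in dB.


TS = 10*log10(2.2^2 / 4) = 10*log10(1.21) = 0.83

0.83 dB


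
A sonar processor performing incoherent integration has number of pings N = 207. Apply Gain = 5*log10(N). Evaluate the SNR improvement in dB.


Gain = 5*log10(207) = 11.58

11.58 dB


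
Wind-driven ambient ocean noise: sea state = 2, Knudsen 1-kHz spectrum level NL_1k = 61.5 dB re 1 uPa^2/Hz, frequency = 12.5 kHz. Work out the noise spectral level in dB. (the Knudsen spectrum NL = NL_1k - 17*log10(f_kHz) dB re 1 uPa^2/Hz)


NL = NL_1k - 17*log10(f_kHz) = 61.5 - 17*log10(12.5) = 61.5 - (18.65) = 42.85

42.85 dB


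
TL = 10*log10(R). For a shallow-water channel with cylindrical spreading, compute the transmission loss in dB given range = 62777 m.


47.98 dB


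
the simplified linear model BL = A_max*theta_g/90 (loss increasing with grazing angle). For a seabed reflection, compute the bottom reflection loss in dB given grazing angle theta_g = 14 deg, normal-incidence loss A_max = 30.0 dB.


BL = A_max * theta_g / 90 = 30.0 * 14 / 90 = 4.67

4.67 dB


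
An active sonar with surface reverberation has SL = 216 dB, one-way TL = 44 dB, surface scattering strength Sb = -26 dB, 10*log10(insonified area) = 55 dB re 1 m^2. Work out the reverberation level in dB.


157 dB


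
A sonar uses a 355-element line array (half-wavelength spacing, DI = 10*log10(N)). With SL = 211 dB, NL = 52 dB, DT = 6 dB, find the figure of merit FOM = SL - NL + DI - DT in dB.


Step 1: DI = 10*log10(355) = 25.5 dB
Step 2: FOM = SL - NL + DI - DT = 211 - 52 + 25.5 - 6 = 178.5

178.5 dB


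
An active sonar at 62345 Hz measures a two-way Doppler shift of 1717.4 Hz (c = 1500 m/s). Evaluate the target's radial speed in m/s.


20.66 m/s


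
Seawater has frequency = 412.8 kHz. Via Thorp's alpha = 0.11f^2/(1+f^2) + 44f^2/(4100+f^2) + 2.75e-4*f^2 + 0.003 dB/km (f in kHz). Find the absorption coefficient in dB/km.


f^2 = 170403.84
alpha = 0.11*170403.84/(1+170403.84) + 44*170403.84/(4100+170403.84) + 2.75e-4*170403.84 + 0.003 = 89.94

89.94 dB/km


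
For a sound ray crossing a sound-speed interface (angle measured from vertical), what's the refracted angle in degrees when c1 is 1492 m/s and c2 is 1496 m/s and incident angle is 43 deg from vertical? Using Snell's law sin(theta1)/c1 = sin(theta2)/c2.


sin(theta2) = (c2/c1)*sin(theta1) = (1496/1492)*sin(43 deg) = 0.68383
theta2 = arcsin(0.68383) = 43.14

43.14 deg


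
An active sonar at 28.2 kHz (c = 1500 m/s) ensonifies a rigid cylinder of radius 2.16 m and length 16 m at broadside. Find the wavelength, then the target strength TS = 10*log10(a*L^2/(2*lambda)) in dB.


Step 1: lambda = c/f = 1500/28200 = 0.05319 m
Step 2: TS = 10*log10(a*L^2/(2*lambda)) = 10*log10(2.16*16^2/(2*0.05319)) = 37.16

37.16 dB


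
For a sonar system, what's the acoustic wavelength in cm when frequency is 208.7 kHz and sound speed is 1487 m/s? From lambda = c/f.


lambda = c/f = 1487 / 208700 = 0.0071 m = 0.71 cm

0.71 cm


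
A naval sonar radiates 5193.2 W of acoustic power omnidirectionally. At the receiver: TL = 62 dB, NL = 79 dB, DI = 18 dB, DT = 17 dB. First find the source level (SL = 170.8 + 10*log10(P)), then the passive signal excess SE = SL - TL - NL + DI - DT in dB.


Step 1: SL = 170.8 + 10*log10(5193.2) = 207.95 dB
Step 2: SE = SL - TL - NL + DI - DT = 207.95 - 62 - 79 + 18 - 17 = 67.95

67.95 dB


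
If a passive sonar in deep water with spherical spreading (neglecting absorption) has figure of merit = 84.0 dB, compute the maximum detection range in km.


15.85 km


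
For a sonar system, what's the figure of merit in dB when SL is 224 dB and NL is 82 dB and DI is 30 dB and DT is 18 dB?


FOM = SL - NL + DI - DT = 224 - 82 + 30 - 18 = 154

154 dB


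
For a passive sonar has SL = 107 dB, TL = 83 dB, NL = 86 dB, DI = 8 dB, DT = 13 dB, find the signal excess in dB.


SE = SL - TL - NL + DI - DT = 107 - 83 - 86 + 8 - 13 = -67

-67 dB


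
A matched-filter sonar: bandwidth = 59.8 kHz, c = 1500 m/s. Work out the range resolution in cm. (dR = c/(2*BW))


dR = c/(2*BW) = 1500 / (2 * 59.8e3) = 0.0125 m = 1.25 cm

1.25 cm


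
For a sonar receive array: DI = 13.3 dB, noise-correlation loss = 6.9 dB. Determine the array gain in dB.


AG = DI - L_corr = 13.3 - 6.9 = 6.4

6.4 dB


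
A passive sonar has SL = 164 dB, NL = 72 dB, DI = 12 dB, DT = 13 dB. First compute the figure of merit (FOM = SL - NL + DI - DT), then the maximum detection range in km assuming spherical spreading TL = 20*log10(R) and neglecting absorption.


Step 1: FOM = SL - NL + DI - DT = 164 - 72 + 12 - 13 = 91 dB
Step 2: at max range FOM = TL = 20*log10(R), so R = 10^(91/20) = 35481.34 m = 35.48 km

35.48 km


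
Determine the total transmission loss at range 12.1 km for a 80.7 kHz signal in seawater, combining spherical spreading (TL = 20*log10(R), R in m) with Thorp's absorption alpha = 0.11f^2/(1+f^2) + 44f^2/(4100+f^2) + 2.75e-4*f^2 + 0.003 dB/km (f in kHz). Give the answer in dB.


Step 1 (Thorp): alpha = 0.11*6512.49/(1+6512.49) + 44*6512.49/(4100+6512.49) + 2.75e-4*6512.49 + 0.003 = 28.9051 dB/km
Step 2: TL_spread = 20*log10(12100) = 81.66 dB
Step 3: TL_abs = alpha*R = 28.9051 * 12.1 = 349.75 dB
Step 4: TL_total = 81.66 + 349.75 = 431.41

431.41 dB


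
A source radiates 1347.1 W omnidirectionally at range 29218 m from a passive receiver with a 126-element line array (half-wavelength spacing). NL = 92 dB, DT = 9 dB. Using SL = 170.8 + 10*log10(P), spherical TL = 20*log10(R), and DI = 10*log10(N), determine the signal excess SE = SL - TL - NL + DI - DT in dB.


32.78 dB


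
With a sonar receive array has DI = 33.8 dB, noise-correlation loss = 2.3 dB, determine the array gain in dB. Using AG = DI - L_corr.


31.5 dB


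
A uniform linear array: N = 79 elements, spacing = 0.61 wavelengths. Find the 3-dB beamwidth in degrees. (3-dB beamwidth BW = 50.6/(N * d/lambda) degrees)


BW = 50.6 / (79 * 0.61) = 50.6 / 48.19 = 1.05

1.05 deg


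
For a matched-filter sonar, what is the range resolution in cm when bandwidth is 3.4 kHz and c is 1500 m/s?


dR = c/(2*BW) = 1500 / (2 * 3.4e3) = 0.2206 m = 22.06 cm

22.06 cm


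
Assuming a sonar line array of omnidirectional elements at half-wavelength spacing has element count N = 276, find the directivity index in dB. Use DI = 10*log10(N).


DI = 10*log10(276) = 24.41

24.41 dB


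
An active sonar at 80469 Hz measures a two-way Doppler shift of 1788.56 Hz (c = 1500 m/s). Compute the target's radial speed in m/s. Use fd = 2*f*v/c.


From fd = 2*f*v/c, v = c*fd/(2*f) = 1500 * 1788.56 / (2*80469) = 16.67

16.67 m/s


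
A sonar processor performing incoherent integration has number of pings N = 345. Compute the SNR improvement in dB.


Gain = 5*log10(345) = 12.69

12.69 dB


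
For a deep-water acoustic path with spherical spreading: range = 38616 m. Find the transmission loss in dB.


TL = 20*log10(38616) = 91.74

91.74 dB


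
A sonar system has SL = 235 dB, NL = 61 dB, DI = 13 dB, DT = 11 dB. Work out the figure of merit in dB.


FOM = SL - NL + DI - DT = 235 - 61 + 13 - 11 = 176

176 dB


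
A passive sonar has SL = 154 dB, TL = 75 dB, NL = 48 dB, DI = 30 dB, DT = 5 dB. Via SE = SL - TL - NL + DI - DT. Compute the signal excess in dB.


SE = SL - TL - NL + DI - DT = 154 - 75 - 48 + 30 - 5 = 56

56 dB


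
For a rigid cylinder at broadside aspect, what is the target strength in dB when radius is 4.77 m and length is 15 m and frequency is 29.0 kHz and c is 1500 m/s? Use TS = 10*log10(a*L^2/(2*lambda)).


lambda = 1500/29000 = 0.05172 m
TS = 10*log10(4.77*15^2/(2*0.05172)) = 40.16

40.16 dB


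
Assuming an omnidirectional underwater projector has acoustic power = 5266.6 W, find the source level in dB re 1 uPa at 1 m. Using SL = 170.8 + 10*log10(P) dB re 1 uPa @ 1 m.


SL = 170.8 + 10*log10(5266.6) = 170.8 + 37.22 = 208.02

208.02 dB


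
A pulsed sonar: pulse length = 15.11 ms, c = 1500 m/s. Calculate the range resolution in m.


dR = c*tau/2 = 1500 * 15.11e-3 / 2 = 11.3325

11.3325 m


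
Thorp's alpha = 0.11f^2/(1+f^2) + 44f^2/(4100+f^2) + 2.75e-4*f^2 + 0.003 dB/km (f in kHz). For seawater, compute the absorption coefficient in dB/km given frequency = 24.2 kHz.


f^2 = 585.64
alpha = 0.11*585.64/(1+585.64) + 44*585.64/(4100+585.64) + 2.75e-4*585.64 + 0.003 = 5.773

5.773 dB/km


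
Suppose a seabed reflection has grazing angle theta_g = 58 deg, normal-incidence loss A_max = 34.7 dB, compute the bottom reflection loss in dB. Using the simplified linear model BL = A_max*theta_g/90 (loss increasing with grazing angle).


22.36 dB


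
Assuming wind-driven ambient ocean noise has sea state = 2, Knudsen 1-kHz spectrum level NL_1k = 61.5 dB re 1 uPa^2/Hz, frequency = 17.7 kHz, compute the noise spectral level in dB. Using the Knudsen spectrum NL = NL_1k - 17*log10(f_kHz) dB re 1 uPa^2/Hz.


NL = NL_1k - 17*log10(f_kHz) = 61.5 - 17*log10(17.7) = 61.5 - (21.22) = 40.28

40.28 dB


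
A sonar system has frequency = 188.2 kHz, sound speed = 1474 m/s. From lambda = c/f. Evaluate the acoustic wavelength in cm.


lambda = c/f = 1474 / 188200 = 0.0078 m = 0.78 cm

0.78 cm


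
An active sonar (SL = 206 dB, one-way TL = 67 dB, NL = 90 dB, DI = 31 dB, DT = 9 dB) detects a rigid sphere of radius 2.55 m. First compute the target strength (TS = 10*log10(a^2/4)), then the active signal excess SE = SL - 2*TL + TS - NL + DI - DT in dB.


Step 1: TS = 10*log10(2.55^2/4) = 2.11 dB
Step 2: SE = SL - 2*TL + TS - NL + DI - DT = 206 - 2*67 + (2.11) - 90 + 31 - 9 = 6.11

6.11 dB


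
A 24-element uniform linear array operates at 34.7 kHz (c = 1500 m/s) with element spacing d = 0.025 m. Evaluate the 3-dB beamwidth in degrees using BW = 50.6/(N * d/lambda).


Step 1: lambda = 1500/34700 = 0.04323 m
Step 2: d/lambda = 0.025/0.04323 = 0.5783
Step 3: BW = 50.6/(N * d/lambda) = 50.6/(24 * 0.5783) = 3.65

3.65 deg


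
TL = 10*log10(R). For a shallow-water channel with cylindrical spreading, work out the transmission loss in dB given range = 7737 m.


TL = 10*log10(7737) = 38.89

38.89 dB


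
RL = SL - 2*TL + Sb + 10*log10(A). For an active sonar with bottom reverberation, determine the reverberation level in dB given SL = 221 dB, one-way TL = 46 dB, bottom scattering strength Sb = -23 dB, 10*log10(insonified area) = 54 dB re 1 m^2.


160 dB


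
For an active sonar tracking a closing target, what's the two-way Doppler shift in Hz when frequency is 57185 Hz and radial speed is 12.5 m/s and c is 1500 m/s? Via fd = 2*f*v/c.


fd = 2*f*v/c = 2 * 57185 * 12.5 / 1500 = 953.08

953.08 Hz


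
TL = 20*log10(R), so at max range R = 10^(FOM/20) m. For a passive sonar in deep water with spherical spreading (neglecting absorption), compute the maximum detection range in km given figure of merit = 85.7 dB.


At max range FOM = TL, so 20*log10(R) = 85.7
R = 10^(85.7/20) = 19275.25 m = 19.28 km

19.28 km


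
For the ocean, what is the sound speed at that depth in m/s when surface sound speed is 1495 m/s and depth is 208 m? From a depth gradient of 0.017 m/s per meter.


c = 1495 + 0.017 * 208 = 1498.536

1498.536 m/s


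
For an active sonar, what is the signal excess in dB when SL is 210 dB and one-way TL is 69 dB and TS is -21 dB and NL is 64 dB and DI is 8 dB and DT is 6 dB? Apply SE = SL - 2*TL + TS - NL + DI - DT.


SE = SL - 2*TL + TS - NL + DI - DT = 210 - 2*69 + (-21) - 64 + 8 - 6 = -11

-11 dB


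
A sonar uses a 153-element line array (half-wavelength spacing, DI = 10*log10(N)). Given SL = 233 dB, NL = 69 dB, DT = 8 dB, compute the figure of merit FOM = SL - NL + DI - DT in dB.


Step 1: DI = 10*log10(153) = 21.85 dB
Step 2: FOM = SL - NL + DI - DT = 233 - 69 + 21.85 - 8 = 177.85

177.85 dB


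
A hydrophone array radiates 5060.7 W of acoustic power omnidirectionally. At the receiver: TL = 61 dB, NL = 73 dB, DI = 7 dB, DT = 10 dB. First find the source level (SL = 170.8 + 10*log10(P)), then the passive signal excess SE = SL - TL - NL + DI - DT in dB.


Step 1: SL = 170.8 + 10*log10(5060.7) = 207.84 dB
Step 2: SE = SL - TL - NL + DI - DT = 207.84 - 61 - 73 + 7 - 10 = 70.84

70.84 dB


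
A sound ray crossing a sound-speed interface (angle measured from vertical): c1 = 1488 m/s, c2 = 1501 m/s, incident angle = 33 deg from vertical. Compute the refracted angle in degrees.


sin(theta2) = (c2/c1)*sin(theta1) = (1501/1488)*sin(33 deg) = 0.5494
theta2 = arcsin(0.5494) = 33.33

33.33 deg


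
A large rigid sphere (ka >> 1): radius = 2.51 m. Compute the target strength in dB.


1.97 dB


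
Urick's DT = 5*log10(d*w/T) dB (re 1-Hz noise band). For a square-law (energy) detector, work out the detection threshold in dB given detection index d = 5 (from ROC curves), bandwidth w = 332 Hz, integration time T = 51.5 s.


DT = 5*log10(d*w/T) = 5*log10(5 * 332 / 51.5) = 5*log10(32.23) = 7.54

7.54 dB


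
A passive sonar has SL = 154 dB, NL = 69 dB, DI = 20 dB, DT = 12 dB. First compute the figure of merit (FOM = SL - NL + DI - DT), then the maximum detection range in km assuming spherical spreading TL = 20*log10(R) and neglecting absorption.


Step 1: FOM = SL - NL + DI - DT = 154 - 69 + 20 - 12 = 93 dB
Step 2: at max range FOM = TL = 20*log10(R), so R = 10^(93/20) = 44668.36 m = 44.67 km

44.67 km


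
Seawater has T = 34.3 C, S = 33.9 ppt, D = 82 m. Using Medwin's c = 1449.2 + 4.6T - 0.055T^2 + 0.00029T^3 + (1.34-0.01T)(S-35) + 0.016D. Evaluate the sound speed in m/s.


c = 1449.2 + 4.6*34.3 - 0.055*34.3^2 + 0.00029*34.3^3 + (1.34 - 0.01*34.3)*(33.9 - 35) + 0.016*82 = 1554.19

1554.19 m/s


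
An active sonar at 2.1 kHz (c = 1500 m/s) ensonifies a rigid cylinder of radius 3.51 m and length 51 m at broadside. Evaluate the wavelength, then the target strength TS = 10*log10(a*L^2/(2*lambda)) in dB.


Step 1: lambda = c/f = 1500/2100 = 0.71429 m
Step 2: TS = 10*log10(a*L^2/(2*lambda)) = 10*log10(3.51*51^2/(2*0.71429)) = 38.06

38.06 dB


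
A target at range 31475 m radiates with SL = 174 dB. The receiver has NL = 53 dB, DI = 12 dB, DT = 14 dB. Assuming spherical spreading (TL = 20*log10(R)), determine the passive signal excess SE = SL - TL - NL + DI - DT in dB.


Step 1: TL = 20*log10(31475) = 89.96 dB
Step 2: SE = 174 - 89.96 - 53 + 12 - 14 = 29.04

29.04 dB


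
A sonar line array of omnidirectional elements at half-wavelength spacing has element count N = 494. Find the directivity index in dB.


DI = 10*log10(494) = 26.94

26.94 dB


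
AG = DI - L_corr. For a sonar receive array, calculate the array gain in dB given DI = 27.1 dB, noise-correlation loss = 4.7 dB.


22.4 dB


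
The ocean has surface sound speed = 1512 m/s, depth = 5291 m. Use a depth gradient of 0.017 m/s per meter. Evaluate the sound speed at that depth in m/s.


c = 1512 + 0.017 * 5291 = 1601.947

1601.947 m/s


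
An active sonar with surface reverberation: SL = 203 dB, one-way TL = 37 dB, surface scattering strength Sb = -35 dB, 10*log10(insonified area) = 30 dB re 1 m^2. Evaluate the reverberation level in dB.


124 dB


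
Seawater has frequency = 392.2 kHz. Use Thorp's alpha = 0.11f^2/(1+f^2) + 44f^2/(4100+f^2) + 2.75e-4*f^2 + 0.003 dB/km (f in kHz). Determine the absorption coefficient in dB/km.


f^2 = 153820.84
alpha = 0.11*153820.84/(1+153820.84) + 44*153820.84/(4100+153820.84) + 2.75e-4*153820.84 + 0.003 = 85.271

85.271 dB/km
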